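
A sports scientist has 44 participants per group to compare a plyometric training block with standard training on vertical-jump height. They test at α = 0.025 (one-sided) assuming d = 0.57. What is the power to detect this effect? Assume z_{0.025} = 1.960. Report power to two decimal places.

For two equal groups, power = Φ(d·√(n/2) − z_{α}).
d·√(n/2) = 0.57 × √(44/2) = 0.57 × 4.690 = 2.674.
z_β = 2.674 − 1.960 = 0.714.
Power = Φ(0.714) = 0.762.

power ≈ 0.76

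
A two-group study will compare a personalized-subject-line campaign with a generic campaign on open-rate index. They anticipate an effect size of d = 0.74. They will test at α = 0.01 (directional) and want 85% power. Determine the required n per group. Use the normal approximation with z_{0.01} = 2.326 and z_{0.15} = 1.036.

For two independent groups with equal n: n = 2·((z_{α} + z_β) / d)².
z_{α} + z_β = 2.326 + 1.036 = 3.362.
n = 2 × (3.362 / 0.74)² = 2 × 4.543² = 2 × 20.64 = 41.3.
Round up to the next whole participant.

n = 42 per group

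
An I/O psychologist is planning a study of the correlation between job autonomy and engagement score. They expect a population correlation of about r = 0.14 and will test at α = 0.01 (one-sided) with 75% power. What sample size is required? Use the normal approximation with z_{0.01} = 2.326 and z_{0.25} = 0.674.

n = 457

Fisher's z: C = ½·ln((1+r)/(1−r)) = ½·ln(1.3256) = 0.1409.
n = ((z_{α} + z_β)/C)² + 3.
(2.326 + 0.674) / 0.1409 = 3.000 / 0.1409 = 21.292.
n = 21.292² + 3 = 453.34 + 3 = 456.3.
Round up.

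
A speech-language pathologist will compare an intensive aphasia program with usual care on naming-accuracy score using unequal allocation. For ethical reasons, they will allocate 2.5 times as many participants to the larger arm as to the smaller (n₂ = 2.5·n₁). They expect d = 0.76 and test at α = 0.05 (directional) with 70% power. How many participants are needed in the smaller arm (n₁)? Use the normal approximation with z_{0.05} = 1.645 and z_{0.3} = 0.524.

n₁ = 12

With allocation ratio k = n₂/n₁ = 2.5, Var(x̄₁−x̄₂) = σ²(1/n₁ + 1/(k·n₁)) = σ²·(k+1)/(k·n₁).
So n₁ = (1 + 1/k)·((z_{α} + z_β)/d)² = 1.400 × (2.169/0.76)².
n₁ = 1.400 × 8.15 = 11.4.
Round up: n₁ = 12, giving n₂ = 2.5 × 12 = 30.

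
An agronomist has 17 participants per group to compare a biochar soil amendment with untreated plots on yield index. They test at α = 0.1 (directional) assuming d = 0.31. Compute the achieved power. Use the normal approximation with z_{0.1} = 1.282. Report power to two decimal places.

For two equal groups, power = Φ(d·√(n/2) − z_{α}).
d·√(n/2) = 0.31 × √(17/2) = 0.31 × 2.915 = 0.904.
z_β = 0.904 − 1.282 = -0.378.
Power = Φ(-0.378) = 0.353.

power ≈ 0.35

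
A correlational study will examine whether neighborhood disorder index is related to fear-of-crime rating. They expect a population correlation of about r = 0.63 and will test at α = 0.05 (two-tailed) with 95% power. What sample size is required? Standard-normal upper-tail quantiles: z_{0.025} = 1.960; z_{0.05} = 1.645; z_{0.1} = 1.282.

n = 27

Fisher's z: C = ½·ln((1+r)/(1−r)) = ½·ln(4.4054) = 0.7414.
n = ((z_{α/2} + z_β)/C)² + 3.
(1.960 + 1.645) / 0.7414 = 3.605 / 0.7414 = 4.862.
n = 4.862² + 3 = 23.64 + 3 = 26.6.
Round up.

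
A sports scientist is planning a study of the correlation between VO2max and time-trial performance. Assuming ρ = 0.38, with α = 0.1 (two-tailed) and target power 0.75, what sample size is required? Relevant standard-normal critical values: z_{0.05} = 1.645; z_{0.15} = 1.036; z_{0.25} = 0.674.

Fisher's z: C = ½·ln((1+r)/(1−r)) = ½·ln(2.2258) = 0.4001.
n = ((z_{α/2} + z_β)/C)² + 3.
(1.645 + 0.674) / 0.4001 = 2.319 / 0.4001 = 5.796.
n = 5.796² + 3 = 33.59 + 3 = 36.6.
Round up.

n = 37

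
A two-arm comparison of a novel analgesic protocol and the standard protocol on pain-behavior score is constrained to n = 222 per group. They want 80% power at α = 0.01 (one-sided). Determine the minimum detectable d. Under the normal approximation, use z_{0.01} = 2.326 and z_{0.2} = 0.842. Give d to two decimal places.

For two independent groups of n = 222 each: d_min = (z_{α} + z_β)·√(2/n).
z-sum = 2.326 + 0.842 = 3.168.
d_min = 3.168 × √(2/222) = 3.168 × 0.0949 = 0.301.

d_min ≈ 0.30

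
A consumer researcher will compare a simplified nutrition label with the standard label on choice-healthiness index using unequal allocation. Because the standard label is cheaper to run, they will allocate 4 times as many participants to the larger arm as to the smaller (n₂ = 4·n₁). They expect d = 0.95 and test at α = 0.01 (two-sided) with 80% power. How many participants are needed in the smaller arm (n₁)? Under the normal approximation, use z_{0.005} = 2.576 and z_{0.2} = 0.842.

n₁ = 17

With allocation ratio k = n₂/n₁ = 4, Var(x̄₁−x̄₂) = σ²(1/n₁ + 1/(k·n₁)) = σ²·(k+1)/(k·n₁).
So n₁ = (1 + 1/k)·((z_{α/2} + z_β)/d)² = 1.250 × (3.418/0.95)².
n₁ = 1.250 × 12.94 = 16.2.
Round up: n₁ = 17, giving n₂ = 4 × 17 = 68.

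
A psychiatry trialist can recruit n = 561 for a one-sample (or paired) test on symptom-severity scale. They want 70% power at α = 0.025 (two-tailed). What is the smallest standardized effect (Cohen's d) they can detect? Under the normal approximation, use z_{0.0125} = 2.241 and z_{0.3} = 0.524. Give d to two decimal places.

For a single sample (or paired design) of n = 561: d_min = (z_{α/2} + z_β)/√n.
z-sum = 2.241 + 0.524 = 2.765.
d_min = 2.765 / √561 = 2.765 / 23.685 = 0.117.

d_min ≈ 0.12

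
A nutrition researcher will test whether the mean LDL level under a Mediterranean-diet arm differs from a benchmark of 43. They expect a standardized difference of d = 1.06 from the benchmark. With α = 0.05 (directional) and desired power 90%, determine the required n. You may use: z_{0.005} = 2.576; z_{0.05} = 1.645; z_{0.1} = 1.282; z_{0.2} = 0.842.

For a one-sample test: n = ((z_{α} + z_β) / d)².
z_{α} + z_β = 1.645 + 1.282 = 2.927.
n = (2.927 / 1.06)² = 2.761² = 7.62.
Round up.

n = 8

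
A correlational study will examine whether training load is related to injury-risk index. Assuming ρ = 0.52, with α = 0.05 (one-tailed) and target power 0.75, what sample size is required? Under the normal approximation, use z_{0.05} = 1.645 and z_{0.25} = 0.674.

Fisher's z: C = ½·ln((1+r)/(1−r)) = ½·ln(3.1667) = 0.5763.
n = ((z_{α} + z_β)/C)² + 3.
(1.645 + 0.674) / 0.5763 = 2.319 / 0.5763 = 4.024.
n = 4.024² + 3 = 16.19 + 3 = 19.2.
Round up.

n = 20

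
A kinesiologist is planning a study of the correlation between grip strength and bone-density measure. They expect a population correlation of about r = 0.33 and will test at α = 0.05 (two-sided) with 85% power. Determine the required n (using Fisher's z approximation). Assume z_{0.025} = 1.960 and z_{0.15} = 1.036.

Fisher's z: C = ½·ln((1+r)/(1−r)) = ½·ln(1.9851) = 0.3428.
n = ((z_{α/2} + z_β)/C)² + 3.
(1.960 + 1.036) / 0.3428 = 2.996 / 0.3428 = 8.740.
n = 8.740² + 3 = 76.38 + 3 = 79.4.
Round up.

n = 80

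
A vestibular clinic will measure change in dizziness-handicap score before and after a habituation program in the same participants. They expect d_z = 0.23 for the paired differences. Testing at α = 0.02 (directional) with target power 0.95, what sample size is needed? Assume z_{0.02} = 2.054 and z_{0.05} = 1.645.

n = 259 pairs

For a paired (one-sample on differences) test: n = ((z_{α} + z_β) / d)².
z_{α} + z_β = 2.054 + 1.645 = 3.699.
n = (3.699 / 0.23)² = 16.083² = 258.65.
Round up.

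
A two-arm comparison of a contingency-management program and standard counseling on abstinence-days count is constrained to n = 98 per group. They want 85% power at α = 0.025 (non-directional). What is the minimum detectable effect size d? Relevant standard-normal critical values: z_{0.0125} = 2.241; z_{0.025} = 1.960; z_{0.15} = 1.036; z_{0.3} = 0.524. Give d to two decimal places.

d_min ≈ 0.47

For two independent groups of n = 98 each: d_min = (z_{α/2} + z_β)·√(2/n).
z-sum = 2.241 + 1.036 = 3.277.
d_min = 3.277 × √(2/98) = 3.277 × 0.1429 = 0.468.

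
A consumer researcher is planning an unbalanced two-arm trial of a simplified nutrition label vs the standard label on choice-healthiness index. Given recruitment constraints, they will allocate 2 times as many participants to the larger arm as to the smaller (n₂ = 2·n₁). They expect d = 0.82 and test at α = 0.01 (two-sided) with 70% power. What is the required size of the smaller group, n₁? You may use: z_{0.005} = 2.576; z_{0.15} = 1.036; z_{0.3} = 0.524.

With allocation ratio k = n₂/n₁ = 2, Var(x̄₁−x̄₂) = σ²(1/n₁ + 1/(k·n₁)) = σ²·(k+1)/(k·n₁).
So n₁ = (1 + 1/k)·((z_{α/2} + z_β)/d)² = 1.500 × (3.100/0.82)².
n₁ = 1.500 × 14.29 = 21.4.
Round up: n₁ = 22, giving n₂ = 2 × 22 = 44.

n₁ = 22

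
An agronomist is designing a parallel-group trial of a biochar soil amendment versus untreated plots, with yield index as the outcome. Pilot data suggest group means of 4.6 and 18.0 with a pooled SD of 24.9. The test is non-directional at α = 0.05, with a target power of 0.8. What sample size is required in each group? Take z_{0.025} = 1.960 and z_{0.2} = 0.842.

n = 55 per group

Cohen's d = |M₁ − M₂| / SD_pooled = |4.6 − 18.0| / 24.9 = 13.4 / 24.9 = 0.538.
For two independent groups with equal n: n = 2·((z_{α/2} + z_β) / d)².
z_{α/2} + z_β = 1.960 + 0.842 = 2.802.
n = 2 × (2.802 / 0.538)² = 2 × 5.208² = 2 × 27.13 = 54.3.
Round up to the next whole participant.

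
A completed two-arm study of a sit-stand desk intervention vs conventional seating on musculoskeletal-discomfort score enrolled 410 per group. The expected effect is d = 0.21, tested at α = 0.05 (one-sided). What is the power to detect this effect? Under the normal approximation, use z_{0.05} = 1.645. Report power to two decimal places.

power ≈ 0.91

For two equal groups, power = Φ(d·√(n/2) − z_{α}).
d·√(n/2) = 0.21 × √(410/2) = 0.21 × 14.318 = 3.007.
z_β = 3.007 − 1.645 = 1.362.
Power = Φ(1.362) = 0.913.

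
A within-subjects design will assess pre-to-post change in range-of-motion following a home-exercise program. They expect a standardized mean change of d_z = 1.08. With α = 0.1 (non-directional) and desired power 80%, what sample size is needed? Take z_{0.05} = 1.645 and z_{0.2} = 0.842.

n = 6 pairs

For a paired (one-sample on differences) test: n = ((z_{α/2} + z_β) / d)².
z_{α/2} + z_β = 1.645 + 0.842 = 2.487.
n = (2.487 / 1.08)² = 2.303² = 5.30.
Round up.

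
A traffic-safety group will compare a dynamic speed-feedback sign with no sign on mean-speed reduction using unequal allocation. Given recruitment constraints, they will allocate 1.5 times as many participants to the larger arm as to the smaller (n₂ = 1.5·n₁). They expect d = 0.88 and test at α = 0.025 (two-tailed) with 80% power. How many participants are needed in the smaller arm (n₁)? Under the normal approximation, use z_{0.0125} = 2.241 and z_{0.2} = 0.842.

n₁ = 21

With allocation ratio k = n₂/n₁ = 1.5, Var(x̄₁−x̄₂) = σ²(1/n₁ + 1/(k·n₁)) = σ²·(k+1)/(k·n₁).
So n₁ = (1 + 1/k)·((z_{α/2} + z_β)/d)² = 1.667 × (3.083/0.88)².
n₁ = 1.667 × 12.27 = 20.5.
Round up: n₁ = 21, giving n₂ = ⌈1.5 × 21⌉ = ⌈31.5⌉ = 32.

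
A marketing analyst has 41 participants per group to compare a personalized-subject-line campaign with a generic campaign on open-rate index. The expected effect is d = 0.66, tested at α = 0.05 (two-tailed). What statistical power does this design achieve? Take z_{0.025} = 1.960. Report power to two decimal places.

power ≈ 0.85

For two equal groups, power = Φ(d·√(n/2) − z_{α/2}).
d·√(n/2) = 0.66 × √(41/2) = 0.66 × 4.528 = 2.988.
z_β = 2.988 − 1.960 = 1.028.
Power = Φ(1.028) = 0.848.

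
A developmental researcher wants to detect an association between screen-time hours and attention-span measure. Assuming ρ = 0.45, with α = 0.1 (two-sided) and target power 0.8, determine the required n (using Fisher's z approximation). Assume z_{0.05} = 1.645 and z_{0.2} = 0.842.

n = 30

Fisher's z: C = ½·ln((1+r)/(1−r)) = ½·ln(2.6364) = 0.4847.
n = ((z_{α/2} + z_β)/C)² + 3.
(1.645 + 0.842) / 0.4847 = 2.487 / 0.4847 = 5.131.
n = 5.131² + 3 = 26.33 + 3 = 29.3.
Round up.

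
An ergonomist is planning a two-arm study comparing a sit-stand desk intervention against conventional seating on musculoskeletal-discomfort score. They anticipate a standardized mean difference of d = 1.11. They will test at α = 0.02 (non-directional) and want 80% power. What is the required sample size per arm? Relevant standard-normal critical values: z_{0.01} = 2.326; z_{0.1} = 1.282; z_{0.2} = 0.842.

n = 17 per group

For two independent groups with equal n: n = 2·((z_{α/2} + z_β) / d)².
z_{α/2} + z_β = 2.326 + 0.842 = 3.168.
n = 2 × (3.168 / 1.11)² = 2 × 2.854² = 2 × 8.15 = 16.3.
Round up to the next whole participant.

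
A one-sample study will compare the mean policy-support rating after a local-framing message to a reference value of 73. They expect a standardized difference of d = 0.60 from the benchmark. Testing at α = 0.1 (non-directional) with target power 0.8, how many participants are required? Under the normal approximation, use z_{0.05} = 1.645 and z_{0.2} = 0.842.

For a one-sample test: n = ((z_{α/2} + z_β) / d)².
z_{α/2} + z_β = 1.645 + 0.842 = 2.487.
n = (2.487 / 0.60)² = 4.145² = 17.18.
Round up.

n = 18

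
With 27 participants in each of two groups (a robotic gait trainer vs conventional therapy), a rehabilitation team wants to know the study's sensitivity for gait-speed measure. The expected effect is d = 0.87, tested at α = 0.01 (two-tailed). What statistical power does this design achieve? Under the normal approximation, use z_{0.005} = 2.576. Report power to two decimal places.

power ≈ 0.73

For two equal groups, power = Φ(d·√(n/2) − z_{α/2}).
d·√(n/2) = 0.87 × √(27/2) = 0.87 × 3.674 = 3.197.
z_β = 3.197 − 2.576 = 0.621.
Power = Φ(0.621) = 0.733.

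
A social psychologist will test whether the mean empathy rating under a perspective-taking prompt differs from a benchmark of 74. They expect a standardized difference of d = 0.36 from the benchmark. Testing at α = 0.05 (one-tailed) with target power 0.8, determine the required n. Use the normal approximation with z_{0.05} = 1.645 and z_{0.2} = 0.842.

n = 48

For a one-sample test: n = ((z_{α} + z_β) / d)².
z_{α} + z_β = 1.645 + 0.842 = 2.487.
n = (2.487 / 0.36)² = 6.908² = 47.73.
Round up.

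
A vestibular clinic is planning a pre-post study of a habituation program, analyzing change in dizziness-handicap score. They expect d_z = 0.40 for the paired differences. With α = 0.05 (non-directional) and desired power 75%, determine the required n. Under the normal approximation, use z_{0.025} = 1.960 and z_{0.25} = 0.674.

n = 44 pairs

For a paired (one-sample on differences) test: n = ((z_{α/2} + z_β) / d)².
z_{α/2} + z_β = 1.960 + 0.674 = 2.634.
n = (2.634 / 0.40)² = 6.585² = 43.36.
Round up.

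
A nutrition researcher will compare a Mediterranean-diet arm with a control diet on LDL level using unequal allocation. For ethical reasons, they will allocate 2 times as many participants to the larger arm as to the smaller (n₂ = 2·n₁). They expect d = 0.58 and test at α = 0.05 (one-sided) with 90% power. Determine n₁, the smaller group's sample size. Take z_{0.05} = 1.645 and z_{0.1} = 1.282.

n₁ = 39

With allocation ratio k = n₂/n₁ = 2, Var(x̄₁−x̄₂) = σ²(1/n₁ + 1/(k·n₁)) = σ²·(k+1)/(k·n₁).
So n₁ = (1 + 1/k)·((z_{α} + z_β)/d)² = 1.500 × (2.927/0.58)².
n₁ = 1.500 × 25.47 = 38.2.
Round up: n₁ = 39, giving n₂ = 2 × 39 = 78.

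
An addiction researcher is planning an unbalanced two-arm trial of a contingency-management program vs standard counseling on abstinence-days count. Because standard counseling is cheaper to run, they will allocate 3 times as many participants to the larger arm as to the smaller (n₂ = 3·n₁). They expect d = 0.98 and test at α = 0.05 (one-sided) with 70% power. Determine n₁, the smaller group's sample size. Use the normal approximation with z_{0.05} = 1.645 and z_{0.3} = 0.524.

n₁ = 7

With allocation ratio k = n₂/n₁ = 3, Var(x̄₁−x̄₂) = σ²(1/n₁ + 1/(k·n₁)) = σ²·(k+1)/(k·n₁).
So n₁ = (1 + 1/k)·((z_{α} + z_β)/d)² = 1.333 × (2.169/0.98)².
n₁ = 1.333 × 4.90 = 6.5.
Round up: n₁ = 7, giving n₂ = 3 × 7 = 21.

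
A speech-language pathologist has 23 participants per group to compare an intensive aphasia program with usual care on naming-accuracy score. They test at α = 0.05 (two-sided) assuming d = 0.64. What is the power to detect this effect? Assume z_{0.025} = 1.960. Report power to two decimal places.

power ≈ 0.58

For two equal groups, power = Φ(d·√(n/2) − z_{α/2}).
d·√(n/2) = 0.64 × √(23/2) = 0.64 × 3.391 = 2.170.
z_β = 2.170 − 1.960 = 0.210.
Power = Φ(0.210) = 0.583.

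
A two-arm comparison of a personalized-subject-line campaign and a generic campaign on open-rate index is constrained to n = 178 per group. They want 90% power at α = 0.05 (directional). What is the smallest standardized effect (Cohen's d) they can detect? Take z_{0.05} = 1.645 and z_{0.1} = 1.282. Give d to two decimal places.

d_min ≈ 0.31

For two independent groups of n = 178 each: d_min = (z_{α} + z_β)·√(2/n).
z-sum = 1.645 + 1.282 = 2.927.
d_min = 2.927 × √(2/178) = 2.927 × 0.1060 = 0.310.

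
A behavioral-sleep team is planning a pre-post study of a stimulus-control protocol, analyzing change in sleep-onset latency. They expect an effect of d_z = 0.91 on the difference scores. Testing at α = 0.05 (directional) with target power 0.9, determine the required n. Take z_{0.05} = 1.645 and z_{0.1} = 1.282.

For a paired (one-sample on differences) test: n = ((z_{α} + z_β) / d)².
z_{α} + z_β = 1.645 + 1.282 = 2.927.
n = (2.927 / 0.91)² = 3.216² = 10.35.
Round up.

n = 11 pairs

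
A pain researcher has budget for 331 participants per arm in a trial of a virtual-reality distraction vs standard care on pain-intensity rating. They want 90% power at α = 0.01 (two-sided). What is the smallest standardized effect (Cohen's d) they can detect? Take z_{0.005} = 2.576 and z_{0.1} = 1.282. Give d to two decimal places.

d_min ≈ 0.30

For two independent groups of n = 331 each: d_min = (z_{α/2} + z_β)·√(2/n).
z-sum = 2.576 + 1.282 = 3.858.
d_min = 3.858 × √(2/331) = 3.858 × 0.0777 = 0.300.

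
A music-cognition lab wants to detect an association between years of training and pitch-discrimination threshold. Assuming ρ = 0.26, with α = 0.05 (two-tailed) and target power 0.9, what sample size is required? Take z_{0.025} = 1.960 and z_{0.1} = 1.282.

n = 152

Fisher's z: C = ½·ln((1+r)/(1−r)) = ½·ln(1.7027) = 0.2661.
n = ((z_{α/2} + z_β)/C)² + 3.
(1.960 + 1.282) / 0.2661 = 3.242 / 0.2661 = 12.183.
n = 12.183² + 3 = 148.43 + 3 = 151.4.
Round up.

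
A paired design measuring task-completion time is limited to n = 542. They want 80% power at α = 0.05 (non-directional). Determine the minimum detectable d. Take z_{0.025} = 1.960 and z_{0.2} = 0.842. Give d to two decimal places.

d_min ≈ 0.12

For a single sample (or paired design) of n = 542: d_min = (z_{α/2} + z_β)/√n.
z-sum = 1.960 + 0.842 = 2.802.
d_min = 2.802 / √542 = 2.802 / 23.281 = 0.120.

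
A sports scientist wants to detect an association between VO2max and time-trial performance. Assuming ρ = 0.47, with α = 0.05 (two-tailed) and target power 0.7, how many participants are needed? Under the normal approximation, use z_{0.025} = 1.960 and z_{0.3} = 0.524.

n = 27

Fisher's z: C = ½·ln((1+r)/(1−r)) = ½·ln(2.7736) = 0.5101.
n = ((z_{α/2} + z_β)/C)² + 3.
(1.960 + 0.524) / 0.5101 = 2.484 / 0.5101 = 4.870.
n = 4.870² + 3 = 23.71 + 3 = 26.7.
Round up.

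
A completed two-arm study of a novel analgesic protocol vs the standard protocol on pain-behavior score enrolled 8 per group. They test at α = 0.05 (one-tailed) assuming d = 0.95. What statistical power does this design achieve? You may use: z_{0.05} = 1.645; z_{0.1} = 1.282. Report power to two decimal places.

For two equal groups, power = Φ(d·√(n/2) − z_{α}).
d·√(n/2) = 0.95 × √(8/2) = 0.95 × 2.000 = 1.900.
z_β = 1.900 − 1.645 = 0.255.
Power = Φ(0.255) = 0.601.

power ≈ 0.60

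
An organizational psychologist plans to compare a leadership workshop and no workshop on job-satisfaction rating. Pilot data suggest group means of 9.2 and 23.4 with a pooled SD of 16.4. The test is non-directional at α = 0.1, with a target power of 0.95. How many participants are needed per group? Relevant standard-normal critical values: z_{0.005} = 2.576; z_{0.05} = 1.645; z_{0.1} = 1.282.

Cohen's d = |M₁ − M₂| / SD_pooled = |9.2 − 23.4| / 16.4 = 14.2 / 16.4 = 0.866.
For two independent groups with equal n: n = 2·((z_{α/2} + z_β) / d)².
z_{α/2} + z_β = 1.645 + 1.645 = 3.290.
n = 2 × (3.290 / 0.866)² = 2 × 3.799² = 2 × 14.43 = 28.9.
Round up to the next whole participant.

n = 29 per group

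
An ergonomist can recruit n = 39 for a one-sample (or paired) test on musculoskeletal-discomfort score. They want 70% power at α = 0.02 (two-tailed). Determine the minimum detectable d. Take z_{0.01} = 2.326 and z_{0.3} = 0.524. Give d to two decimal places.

For a single sample (or paired design) of n = 39: d_min = (z_{α/2} + z_β)/√n.
z-sum = 2.326 + 0.524 = 2.850.
d_min = 2.850 / √39 = 2.850 / 6.245 = 0.456.

d_min ≈ 0.46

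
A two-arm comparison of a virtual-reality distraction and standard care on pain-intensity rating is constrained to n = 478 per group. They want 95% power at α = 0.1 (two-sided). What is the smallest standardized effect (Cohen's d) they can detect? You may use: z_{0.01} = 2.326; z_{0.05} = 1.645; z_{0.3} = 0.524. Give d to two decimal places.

For two independent groups of n = 478 each: d_min = (z_{α/2} + z_β)·√(2/n).
z-sum = 1.645 + 1.645 = 3.290.
d_min = 3.290 × √(2/478) = 3.290 × 0.0647 = 0.213.

d_min ≈ 0.21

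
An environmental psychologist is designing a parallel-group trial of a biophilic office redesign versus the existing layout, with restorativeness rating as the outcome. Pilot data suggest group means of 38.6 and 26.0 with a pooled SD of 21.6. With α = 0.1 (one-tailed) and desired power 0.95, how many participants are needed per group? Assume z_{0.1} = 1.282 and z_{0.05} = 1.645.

n = 51 per group

Cohen's d = |M₁ − M₂| / SD_pooled = |38.6 − 26.0| / 21.6 = 12.6 / 21.6 = 0.583.
For two independent groups with equal n: n = 2·((z_{α} + z_β) / d)².
z_{α} + z_β = 1.282 + 1.645 = 2.927.
n = 2 × (2.927 / 0.583)² = 2 × 5.021² = 2 × 25.21 = 50.4.
Round up to the next whole participant.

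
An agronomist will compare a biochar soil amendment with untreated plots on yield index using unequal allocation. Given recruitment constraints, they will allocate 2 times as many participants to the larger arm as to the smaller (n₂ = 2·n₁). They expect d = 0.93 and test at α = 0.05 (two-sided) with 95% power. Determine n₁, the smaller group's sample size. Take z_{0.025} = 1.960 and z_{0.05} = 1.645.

With allocation ratio k = n₂/n₁ = 2, Var(x̄₁−x̄₂) = σ²(1/n₁ + 1/(k·n₁)) = σ²·(k+1)/(k·n₁).
So n₁ = (1 + 1/k)·((z_{α/2} + z_β)/d)² = 1.500 × (3.605/0.93)².
n₁ = 1.500 × 15.03 = 22.5.
Round up: n₁ = 23, giving n₂ = 2 × 23 = 46.

n₁ = 23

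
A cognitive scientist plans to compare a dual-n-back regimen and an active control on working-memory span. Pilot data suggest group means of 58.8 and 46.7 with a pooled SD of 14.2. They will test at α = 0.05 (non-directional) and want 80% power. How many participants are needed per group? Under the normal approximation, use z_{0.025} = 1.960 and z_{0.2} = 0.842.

n = 22 per group

Cohen's d = |M₁ − M₂| / SD_pooled = |58.8 − 46.7| / 14.2 = 12.1 / 14.2 = 0.852.
For two independent groups with equal n: n = 2·((z_{α/2} + z_β) / d)².
z_{α/2} + z_β = 1.960 + 0.842 = 2.802.
n = 2 × (2.802 / 0.852)² = 2 × 3.289² = 2 × 10.82 = 21.6.
Round up to the next whole participant.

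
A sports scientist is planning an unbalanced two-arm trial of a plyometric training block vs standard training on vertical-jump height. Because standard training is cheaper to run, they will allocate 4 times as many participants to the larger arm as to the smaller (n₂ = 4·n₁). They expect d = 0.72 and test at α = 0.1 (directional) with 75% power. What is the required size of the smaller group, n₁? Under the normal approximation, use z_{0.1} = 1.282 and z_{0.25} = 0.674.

With allocation ratio k = n₂/n₁ = 4, Var(x̄₁−x̄₂) = σ²(1/n₁ + 1/(k·n₁)) = σ²·(k+1)/(k·n₁).
So n₁ = (1 + 1/k)·((z_{α} + z_β)/d)² = 1.250 × (1.956/0.72)².
n₁ = 1.250 × 7.38 = 9.2.
Round up: n₁ = 10, giving n₂ = 4 × 10 = 40.

n₁ = 10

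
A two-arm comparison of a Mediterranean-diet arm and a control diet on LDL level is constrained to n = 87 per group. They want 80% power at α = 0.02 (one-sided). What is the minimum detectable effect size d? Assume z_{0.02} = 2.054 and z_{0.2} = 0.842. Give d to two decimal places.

For two independent groups of n = 87 each: d_min = (z_{α} + z_β)·√(2/n).
z-sum = 2.054 + 0.842 = 2.896.
d_min = 2.896 × √(2/87) = 2.896 × 0.1516 = 0.439.

d_min ≈ 0.44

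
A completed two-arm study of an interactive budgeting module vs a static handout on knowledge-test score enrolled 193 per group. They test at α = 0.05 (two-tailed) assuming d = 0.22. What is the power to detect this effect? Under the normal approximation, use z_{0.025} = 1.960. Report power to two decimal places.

power ≈ 0.58

For two equal groups, power = Φ(d·√(n/2) − z_{α/2}).
d·√(n/2) = 0.22 × √(193/2) = 0.22 × 9.823 = 2.161.
z_β = 2.161 − 1.960 = 0.201.
Power = Φ(0.201) = 0.580.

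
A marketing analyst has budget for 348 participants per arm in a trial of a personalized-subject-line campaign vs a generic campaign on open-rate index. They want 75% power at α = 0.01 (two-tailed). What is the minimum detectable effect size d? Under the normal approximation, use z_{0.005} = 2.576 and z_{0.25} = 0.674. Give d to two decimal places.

For two independent groups of n = 348 each: d_min = (z_{α/2} + z_β)·√(2/n).
z-sum = 2.576 + 0.674 = 3.250.
d_min = 3.250 × √(2/348) = 3.250 × 0.0758 = 0.246.

d_min ≈ 0.25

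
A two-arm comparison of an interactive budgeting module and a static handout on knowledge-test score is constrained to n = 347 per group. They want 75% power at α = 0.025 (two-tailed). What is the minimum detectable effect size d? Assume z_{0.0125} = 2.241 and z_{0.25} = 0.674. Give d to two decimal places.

For two independent groups of n = 347 each: d_min = (z_{α/2} + z_β)·√(2/n).
z-sum = 2.241 + 0.674 = 2.915.
d_min = 2.915 × √(2/347) = 2.915 × 0.0759 = 0.221.

d_min ≈ 0.22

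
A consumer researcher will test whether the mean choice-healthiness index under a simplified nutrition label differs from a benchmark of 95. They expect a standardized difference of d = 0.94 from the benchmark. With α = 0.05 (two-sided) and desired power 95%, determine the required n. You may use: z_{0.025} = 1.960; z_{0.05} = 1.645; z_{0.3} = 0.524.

For a one-sample test: n = ((z_{α/2} + z_β) / d)².
z_{α/2} + z_β = 1.960 + 1.645 = 3.605.
n = (3.605 / 0.94)² = 3.835² = 14.71.
Round up.

n = 15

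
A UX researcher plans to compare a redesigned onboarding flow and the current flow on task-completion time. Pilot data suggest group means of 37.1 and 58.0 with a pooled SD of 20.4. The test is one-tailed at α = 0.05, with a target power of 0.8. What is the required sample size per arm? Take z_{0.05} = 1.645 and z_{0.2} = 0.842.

n = 12 per group

Cohen's d = |M₁ − M₂| / SD_pooled = |37.1 − 58.0| / 20.4 = 20.9 / 20.4 = 1.025.
For two independent groups with equal n: n = 2·((z_{α} + z_β) / d)².
z_{α} + z_β = 1.645 + 0.842 = 2.487.
n = 2 × (2.487 / 1.025)² = 2 × 2.426² = 2 × 5.89 = 11.8.
Round up to the next whole participant.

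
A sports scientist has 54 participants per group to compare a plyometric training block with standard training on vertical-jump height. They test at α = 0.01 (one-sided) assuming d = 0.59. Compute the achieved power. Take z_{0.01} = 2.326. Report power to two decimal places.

power ≈ 0.77

For two equal groups, power = Φ(d·√(n/2) − z_{α}).
d·√(n/2) = 0.59 × √(54/2) = 0.59 × 5.196 = 3.066.
z_β = 3.066 − 2.326 = 0.740.
Power = Φ(0.740) = 0.770.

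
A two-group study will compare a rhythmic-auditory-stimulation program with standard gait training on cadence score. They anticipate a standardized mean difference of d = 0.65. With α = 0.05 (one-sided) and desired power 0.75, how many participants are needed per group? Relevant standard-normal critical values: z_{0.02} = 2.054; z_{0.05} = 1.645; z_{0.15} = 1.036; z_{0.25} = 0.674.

For two independent groups with equal n: n = 2·((z_{α} + z_β) / d)².
z_{α} + z_β = 1.645 + 0.674 = 2.319.
n = 2 × (2.319 / 0.65)² = 2 × 3.568² = 2 × 12.73 = 25.5.
Round up to the next whole participant.

n = 26 per group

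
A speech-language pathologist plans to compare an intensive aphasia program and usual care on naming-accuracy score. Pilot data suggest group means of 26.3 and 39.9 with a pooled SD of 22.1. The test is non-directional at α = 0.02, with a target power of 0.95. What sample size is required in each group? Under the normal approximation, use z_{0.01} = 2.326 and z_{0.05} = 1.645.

n = 84 per group

Cohen's d = |M₁ − M₂| / SD_pooled = |26.3 − 39.9| / 22.1 = 13.6 / 22.1 = 0.615.
For two independent groups with equal n: n = 2·((z_{α/2} + z_β) / d)².
z_{α/2} + z_β = 2.326 + 1.645 = 3.971.
n = 2 × (3.971 / 0.615)² = 2 × 6.457² = 2 × 41.69 = 83.4.
Round up to the next whole participant.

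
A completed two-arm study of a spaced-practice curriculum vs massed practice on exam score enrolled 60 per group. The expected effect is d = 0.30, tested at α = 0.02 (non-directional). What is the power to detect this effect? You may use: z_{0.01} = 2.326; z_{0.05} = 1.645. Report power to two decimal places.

power ≈ 0.25

For two equal groups, power = Φ(d·√(n/2) − z_{α/2}).
d·√(n/2) = 0.30 × √(60/2) = 0.30 × 5.477 = 1.643.
z_β = 1.643 − 2.326 = -0.683.
Power = Φ(-0.683) = 0.247.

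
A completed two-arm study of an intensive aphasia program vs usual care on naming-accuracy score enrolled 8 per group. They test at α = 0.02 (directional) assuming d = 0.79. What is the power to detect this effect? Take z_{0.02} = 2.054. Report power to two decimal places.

power ≈ 0.32

For two equal groups, power = Φ(d·√(n/2) − z_{α}).
d·√(n/2) = 0.79 × √(8/2) = 0.79 × 2.000 = 1.580.
z_β = 1.580 − 2.054 = -0.474.
Power = Φ(-0.474) = 0.318.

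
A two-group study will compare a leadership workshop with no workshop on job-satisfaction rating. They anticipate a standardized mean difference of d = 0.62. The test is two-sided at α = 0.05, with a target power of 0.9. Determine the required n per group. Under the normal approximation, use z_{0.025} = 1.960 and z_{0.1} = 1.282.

n = 55 per group

For two independent groups with equal n: n = 2·((z_{α/2} + z_β) / d)².
z_{α/2} + z_β = 1.960 + 1.282 = 3.242.
n = 2 × (3.242 / 0.62)² = 2 × 5.229² = 2 × 27.34 = 54.7.
Round up to the next whole participant.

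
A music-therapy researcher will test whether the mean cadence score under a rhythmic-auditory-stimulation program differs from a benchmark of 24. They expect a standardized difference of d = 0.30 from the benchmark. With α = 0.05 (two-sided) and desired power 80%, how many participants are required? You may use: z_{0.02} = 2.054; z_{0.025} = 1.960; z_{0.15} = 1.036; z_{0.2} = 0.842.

n = 88

For a one-sample test: n = ((z_{α/2} + z_β) / d)².
z_{α/2} + z_β = 1.960 + 0.842 = 2.802.
n = (2.802 / 0.30)² = 9.340² = 87.24.
Round up.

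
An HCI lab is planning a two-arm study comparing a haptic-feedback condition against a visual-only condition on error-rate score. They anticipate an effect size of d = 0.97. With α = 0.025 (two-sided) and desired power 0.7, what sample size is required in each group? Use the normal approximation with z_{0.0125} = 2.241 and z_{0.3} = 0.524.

n = 17 per group

For two independent groups with equal n: n = 2·((z_{α/2} + z_β) / d)².
z_{α/2} + z_β = 2.241 + 0.524 = 2.765.
n = 2 × (2.765 / 0.97)² = 2 × 2.851² = 2 × 8.13 = 16.3.
Round up to the next whole participant.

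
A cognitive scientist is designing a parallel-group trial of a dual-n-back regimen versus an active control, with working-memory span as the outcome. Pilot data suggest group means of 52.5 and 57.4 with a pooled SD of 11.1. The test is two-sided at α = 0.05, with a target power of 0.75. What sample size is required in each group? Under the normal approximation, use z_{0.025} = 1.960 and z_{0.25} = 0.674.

Cohen's d = |M₁ − M₂| / SD_pooled = |52.5 − 57.4| / 11.1 = 4.9 / 11.1 = 0.441.
For two independent groups with equal n: n = 2·((z_{α/2} + z_β) / d)².
z_{α/2} + z_β = 1.960 + 0.674 = 2.634.
n = 2 × (2.634 / 0.441)² = 2 × 5.973² = 2 × 35.67 = 71.3.
Round up to the next whole participant.

n = 72 per group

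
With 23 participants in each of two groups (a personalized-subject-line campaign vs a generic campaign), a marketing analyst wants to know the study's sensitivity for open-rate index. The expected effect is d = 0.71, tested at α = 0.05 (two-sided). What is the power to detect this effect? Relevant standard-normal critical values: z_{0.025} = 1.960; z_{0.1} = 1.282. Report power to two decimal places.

For two equal groups, power = Φ(d·√(n/2) − z_{α/2}).
d·√(n/2) = 0.71 × √(23/2) = 0.71 × 3.391 = 2.408.
z_β = 2.408 − 1.960 = 0.448.
Power = Φ(0.448) = 0.673.

power ≈ 0.67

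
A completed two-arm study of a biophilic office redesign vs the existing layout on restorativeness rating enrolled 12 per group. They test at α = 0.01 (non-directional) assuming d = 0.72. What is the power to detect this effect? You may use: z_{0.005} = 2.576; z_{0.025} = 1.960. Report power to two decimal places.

power ≈ 0.21

For two equal groups, power = Φ(d·√(n/2) − z_{α/2}).
d·√(n/2) = 0.72 × √(12/2) = 0.72 × 2.449 = 1.764.
z_β = 1.764 − 2.576 = -0.812.
Power = Φ(-0.812) = 0.208.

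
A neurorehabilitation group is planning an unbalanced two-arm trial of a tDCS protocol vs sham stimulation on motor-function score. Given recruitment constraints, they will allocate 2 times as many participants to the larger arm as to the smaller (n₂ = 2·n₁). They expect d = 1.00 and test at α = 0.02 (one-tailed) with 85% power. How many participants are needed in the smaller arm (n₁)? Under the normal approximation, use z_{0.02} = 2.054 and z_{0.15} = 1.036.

n₁ = 15

With allocation ratio k = n₂/n₁ = 2, Var(x̄₁−x̄₂) = σ²(1/n₁ + 1/(k·n₁)) = σ²·(k+1)/(k·n₁).
So n₁ = (1 + 1/k)·((z_{α} + z_β)/d)² = 1.500 × (3.090/1.00)².
n₁ = 1.500 × 9.55 = 14.3.
Round up: n₁ = 15, giving n₂ = 2 × 15 = 30.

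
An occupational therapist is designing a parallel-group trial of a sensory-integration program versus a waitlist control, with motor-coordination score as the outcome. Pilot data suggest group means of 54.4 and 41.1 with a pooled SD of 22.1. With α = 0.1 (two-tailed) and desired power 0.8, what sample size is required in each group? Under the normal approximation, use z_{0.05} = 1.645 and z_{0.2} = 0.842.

n = 35 per group

Cohen's d = |M₁ − M₂| / SD_pooled = |54.4 − 41.1| / 22.1 = 13.3 / 22.1 = 0.602.
For two independent groups with equal n: n = 2·((z_{α/2} + z_β) / d)².
z_{α/2} + z_β = 1.645 + 0.842 = 2.487.
n = 2 × (2.487 / 0.602)² = 2 × 4.131² = 2 × 17.07 = 34.1.
Round up to the next whole participant.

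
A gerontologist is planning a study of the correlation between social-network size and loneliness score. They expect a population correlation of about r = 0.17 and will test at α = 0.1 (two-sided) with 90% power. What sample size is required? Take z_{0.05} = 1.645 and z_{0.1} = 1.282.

n = 294

Fisher's z: C = ½·ln((1+r)/(1−r)) = ½·ln(1.4096) = 0.1717.
n = ((z_{α/2} + z_β)/C)² + 3.
(1.645 + 1.282) / 0.1717 = 2.927 / 0.1717 = 17.047.
n = 17.047² + 3 = 290.61 + 3 = 293.6.
Round up.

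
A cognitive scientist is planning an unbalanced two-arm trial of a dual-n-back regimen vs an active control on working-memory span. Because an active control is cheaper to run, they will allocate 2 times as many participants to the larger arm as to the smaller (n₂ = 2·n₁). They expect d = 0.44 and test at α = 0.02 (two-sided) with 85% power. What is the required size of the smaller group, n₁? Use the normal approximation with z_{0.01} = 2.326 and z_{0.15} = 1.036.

With allocation ratio k = n₂/n₁ = 2, Var(x̄₁−x̄₂) = σ²(1/n₁ + 1/(k·n₁)) = σ²·(k+1)/(k·n₁).
So n₁ = (1 + 1/k)·((z_{α/2} + z_β)/d)² = 1.500 × (3.362/0.44)².
n₁ = 1.500 × 58.38 = 87.6.
Round up: n₁ = 88, giving n₂ = 2 × 88 = 176.

n₁ = 88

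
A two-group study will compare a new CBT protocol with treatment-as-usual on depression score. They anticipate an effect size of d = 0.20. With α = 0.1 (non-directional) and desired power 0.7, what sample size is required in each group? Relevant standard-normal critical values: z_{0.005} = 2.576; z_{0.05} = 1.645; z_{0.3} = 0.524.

n = 236 per group

For two independent groups with equal n: n = 2·((z_{α/2} + z_β) / d)².
z_{α/2} + z_β = 1.645 + 0.524 = 2.169.
n = 2 × (2.169 / 0.20)² = 2 × 10.845² = 2 × 117.61 = 235.2.
Round up to the next whole participant.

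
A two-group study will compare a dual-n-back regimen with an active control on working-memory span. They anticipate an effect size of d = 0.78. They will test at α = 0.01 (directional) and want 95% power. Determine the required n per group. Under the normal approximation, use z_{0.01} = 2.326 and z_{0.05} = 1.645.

n = 52 per group

For two independent groups with equal n: n = 2·((z_{α} + z_β) / d)².
z_{α} + z_β = 2.326 + 1.645 = 3.971.
n = 2 × (3.971 / 0.78)² = 2 × 5.091² = 2 × 25.92 = 51.8.
Round up to the next whole participant.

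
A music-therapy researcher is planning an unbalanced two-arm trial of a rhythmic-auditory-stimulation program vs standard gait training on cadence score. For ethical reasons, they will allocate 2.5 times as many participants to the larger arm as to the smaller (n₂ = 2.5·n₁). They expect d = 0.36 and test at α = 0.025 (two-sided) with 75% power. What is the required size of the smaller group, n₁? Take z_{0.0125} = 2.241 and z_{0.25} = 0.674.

n₁ = 92

With allocation ratio k = n₂/n₁ = 2.5, Var(x̄₁−x̄₂) = σ²(1/n₁ + 1/(k·n₁)) = σ²·(k+1)/(k·n₁).
So n₁ = (1 + 1/k)·((z_{α/2} + z_β)/d)² = 1.400 × (2.915/0.36)².
n₁ = 1.400 × 65.57 = 91.8.
Round up: n₁ = 92, giving n₂ = 2.5 × 92 = 230.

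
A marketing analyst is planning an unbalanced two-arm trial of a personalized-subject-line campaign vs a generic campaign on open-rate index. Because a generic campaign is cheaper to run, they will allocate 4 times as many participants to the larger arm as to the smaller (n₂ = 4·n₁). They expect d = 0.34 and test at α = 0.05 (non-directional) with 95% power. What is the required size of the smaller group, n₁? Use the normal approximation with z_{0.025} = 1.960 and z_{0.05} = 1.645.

With allocation ratio k = n₂/n₁ = 4, Var(x̄₁−x̄₂) = σ²(1/n₁ + 1/(k·n₁)) = σ²·(k+1)/(k·n₁).
So n₁ = (1 + 1/k)·((z_{α/2} + z_β)/d)² = 1.250 × (3.605/0.34)².
n₁ = 1.250 × 112.42 = 140.5.
Round up: n₁ = 141, giving n₂ = 4 × 141 = 564.

n₁ = 141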